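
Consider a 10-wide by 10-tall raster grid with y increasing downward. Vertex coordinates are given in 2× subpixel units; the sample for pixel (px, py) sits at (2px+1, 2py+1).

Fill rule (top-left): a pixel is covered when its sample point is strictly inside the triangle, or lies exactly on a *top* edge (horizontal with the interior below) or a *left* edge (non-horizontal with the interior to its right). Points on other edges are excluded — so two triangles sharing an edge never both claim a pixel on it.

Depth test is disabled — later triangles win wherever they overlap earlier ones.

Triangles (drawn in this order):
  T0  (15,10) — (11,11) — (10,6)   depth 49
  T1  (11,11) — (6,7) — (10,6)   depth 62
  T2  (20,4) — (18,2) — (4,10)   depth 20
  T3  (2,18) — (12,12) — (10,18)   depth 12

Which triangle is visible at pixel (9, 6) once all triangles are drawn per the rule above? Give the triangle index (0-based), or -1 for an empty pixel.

T0:
  2·area = 21
  edge (15, 10)→(11, 11): d=(-4,1) right/bottom  bias=-1
  edge (11, 11)→(10, 6): d=(-1,-5) top-left  bias=+0
  edge (10, 6)→(15, 10): d=(5,4) right/bottom  bias=-1
    (4,0)@(9, 1): e=[42,0,-21] → ·  [on edge]
    (5,3)@(11, 7): e=[16,4,1] → #
    (6,3)@(13, 7): e=[14,14,-7] → ·
    (5,4)@(11, 9): e=[8,2,11] → #
    (6,4)@(13, 9): e=[6,12,3] → #
    (7,4)@(15, 9): e=[4,22,-5] → ·
    (9,4)@(19, 9): e=[0,42,-21] → ·  [on edge]
    (5,5)@(11, 11): e=[0,0,21] → ·  [on edge]
    (6,5)@(13, 11): e=[-2,10,13] → ·
    (1,6)@(3, 13): e=[0,-42,63] → ·  [on edge]
  covered (3 px):
    · · · · · · · · · ·
    · · · · · · · · · ·
    · · · · · · · · · ·
    · · · · · # · · · ·
    · · · · · # # · · ·
    · · · · · · · · · ·
    · · · · · · · · · ·
    · · · · · · · · · ·
    · · · · · · · · · ·
    · · · · · · · · · ·
T1:
  2·area = 21
  edge (11, 11)→(6, 7): d=(-5,-4) top-left  bias=+0
  edge (6, 7)→(10, 6): d=(4,-1) top-left  bias=+0
  edge (10, 6)→(11, 11): d=(1,5) right/bottom  bias=-1
    (4,0)@(9, 1): e=[42,-21,0] → ·  [on edge]
    (0,1)@(1, 3): e=[0,-21,42] → ·  [on edge]
    (3,3)@(7, 7): e=[4,1,16] → #
    (4,3)@(9, 7): e=[12,3,6] → #
    (5,3)@(11, 7): e=[20,5,-4] → ·
    (3,4)@(7, 9): e=[-6,9,18] → ·
    (4,4)@(9, 9): e=[2,11,8] → #
    (5,4)@(11, 9): e=[10,13,-2] → ·
    (4,5)@(9, 11): e=[-8,19,10] → ·
    (5,5)@(11, 11): e=[0,21,0] → ·  [on edge]
  covered (3 px):
    · · · · · · · · · ·
    · · · · · · · · · ·
    · · · · · · · · · ·
    · · · # # · · · · ·
    · · · · # · · · · ·
    · · · · · · · · · ·
    · · · · · · · · · ·
    · · · · · · · · · ·
    · · · · · · · · · ·
    · · · · · · · · · ·
T2:
  2·area = 44  (B↔C swapped to make it positive)
  edge (20, 4)→(4, 10): d=(-16,6) right/bottom  bias=-1
  edge (4, 10)→(18, 2): d=(14,-8) top-left  bias=+0
  edge (18, 2)→(20, 4): d=(2,2) right/bottom  bias=-1
    (8,0)@(17, 1): e=[66,-22,0] → ·  [on edge]
    (8,1)@(17, 3): e=[34,6,4] → #
    (9,1)@(19, 3): e=[22,22,0] → ·  [on edge]
    (6,2)@(13, 5): e=[26,2,16] → #
    (7,2)@(15, 5): e=[14,18,12] → #
    (9,2)@(19, 5): e=[-10,50,4] → ·
    (5,3)@(11, 7): e=[6,14,24] → #
    (6,3)@(13, 7): e=[-6,30,20] → ·
    (7,3)@(15, 7): e=[-18,46,16] → ·
    (8,3)@(17, 7): e=[-30,62,12] → ·
    (5,4)@(11, 9): e=[-26,42,28] → ·
  covered (5 px):
    · · · · · · · · · ·
    · · · · · · · · # ·
    · · · · · · # # # ·
    · · · · · # · · · ·
    · · · · · · · · · ·
    · · · · · · · · · ·
    · · · · · · · · · ·
    · · · · · · · · · ·
    · · · · · · · · · ·
    · · · · · · · · · ·
T3:
  2·area = 48
  edge (2, 18)→(12, 12): d=(10,-6) top-left  bias=+0
  edge (12, 12)→(10, 18): d=(-2,6) right/bottom  bias=-1
  edge (10, 18)→(2, 18): d=(-8,0) right/bottom  bias=-1
    (7,1)@(15, 3): e=[-72,0,120] → ·  [on edge]
    (6,4)@(13, 9): e=[-24,0,72] → ·  [on edge]
    (8,4)@(17, 9): e=[0,-24,72] → ·  [on edge]
    (5,6)@(11, 13): e=[4,4,40] → #
    (6,6)@(13, 13): e=[16,-8,40] → ·
    (3,7)@(7, 15): e=[0,24,24] → #  [on edge]
    (4,7)@(9, 15): e=[12,12,24] → #
    (5,7)@(11, 15): e=[24,0,24] → ·  [on edge]
    (2,8)@(5, 17): e=[8,32,8] → #
    (5,8)@(11, 17): e=[44,-4,8] → ·
    (2,9)@(5, 19): e=[28,28,-8] → ·
    (3,9)@(7, 19): e=[40,16,-8] → ·
  covered (6 px):
    · · · · · · · · · ·
    · · · · · · · · · ·
    · · · · · · · · · ·
    · · · · · · · · · ·
    · · · · · · · · · ·
    · · · · · · · · · ·
    · · · · · # · · · ·
    · · · # # · · · · ·
    · · # # # · · · · ·
    · · · · · · · · · ·

Z-buffer (winner per pixel, '.' = empty):
  . . . . . . . . . .
  . . . . . . . . 2 .
  . . . . . . 2 2 2 .
  . . . 1 1 2 . . . .
  . . . . 1 0 0 . . .
  . . . . . . . . . .
  . . . . . 3 . . . .
  . . . 3 3 . . . . .
  . . 3 3 3 . . . . .
  . . . . . . . . . .

Result: -1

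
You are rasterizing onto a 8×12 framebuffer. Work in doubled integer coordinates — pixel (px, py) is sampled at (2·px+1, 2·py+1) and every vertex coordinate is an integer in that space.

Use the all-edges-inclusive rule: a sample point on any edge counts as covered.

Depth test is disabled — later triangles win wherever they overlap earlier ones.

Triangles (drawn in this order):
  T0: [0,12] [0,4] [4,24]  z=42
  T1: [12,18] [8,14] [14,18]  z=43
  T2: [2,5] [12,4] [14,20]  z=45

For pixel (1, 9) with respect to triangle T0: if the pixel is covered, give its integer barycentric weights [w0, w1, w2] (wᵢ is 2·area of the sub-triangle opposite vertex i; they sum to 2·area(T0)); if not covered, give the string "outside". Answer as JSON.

T0:
  2·area = 32
  edge (0, 12)→(0, 4): d=(0,-8) inclusive
  edge (0, 4)→(4, 24): d=(4,20) inclusive
  edge (4, 24)→(0, 12): d=(-4,-12) inclusive
    (0,4)@(1, 9): e=[8,0,24] → #  [on edge]
    (1,4)@(3, 9): e=[24,-40,48] → ·
    (0,5)@(1, 11): e=[8,8,16] → #
    (1,5)@(3, 11): e=[24,-32,40] → ·
    (0,6)@(1, 13): e=[8,16,8] → #
    (1,6)@(3, 13): e=[24,-24,32] → ·
    (0,7)@(1, 15): e=[8,24,0] → #  [on edge]
    (1,7)@(3, 15): e=[24,-16,24] → ·
    (0,8)@(1, 17): e=[8,32,-8] → ·
    (1,9)@(3, 19): e=[24,0,8] → #  [on edge]
    (2,9)@(5, 19): e=[40,-40,32] → ·
    (1,10)@(3, 21): e=[24,8,0] → #  [on edge]
  covered (6 px):
    · · · · · · · ·
    · · · · · · · ·
    · · · · · · · ·
    · · · · · · · ·
    # · · · · · · ·
    # · · · · · · ·
    # · · · · · · ·
    # · · · · · · ·
    · · · · · · · ·
    · # · · · · · ·
    · # · · · · · ·
    · · · · · · · ·
T1:
  2·area = 8
  edge (12, 18)→(8, 14): d=(-4,-4) inclusive
  edge (8, 14)→(14, 18): d=(6,4) inclusive
  edge (14, 18)→(12, 18): d=(-2,0) inclusive
    (0,3)@(1, 7): e=[0,-14,22] → ·  [on edge]
    (1,4)@(3, 9): e=[0,-10,18] → ·  [on edge]
    (2,5)@(5, 11): e=[0,-6,14] → ·  [on edge]
    (3,6)@(7, 13): e=[0,-2,10] → ·  [on edge]
    (4,7)@(9, 15): e=[0,2,6] → #  [on edge]
    (5,7)@(11, 15): e=[8,-6,6] → ·
    (4,8)@(9, 17): e=[-8,14,2] → ·
    (5,8)@(11, 17): e=[0,6,2] → #  [on edge]
    (6,8)@(13, 17): e=[8,-2,2] → ·
    (5,9)@(11, 19): e=[-8,18,-2] → ·
    (6,9)@(13, 19): e=[0,10,-2] → ·  [on edge]
    (7,10)@(15, 21): e=[0,14,-6] → ·  [on edge]
  covered (2 px):
    · · · · · · · ·
    · · · · · · · ·
    · · · · · · · ·
    · · · · · · · ·
    · · · · · · · ·
    · · · · · · · ·
    · · · · · · · ·
    · · · · # · · ·
    · · · · · # · ·
    · · · · · · · ·
    · · · · · · · ·
    · · · · · · · ·
T2:
  2·area = 162
  edge (2, 5)→(12, 4): d=(10,-1) inclusive
  edge (12, 4)→(14, 20): d=(2,16) inclusive
  edge (14, 20)→(2, 5): d=(-12,-15) inclusive
    (1,2)@(3, 5): e=[1,146,15] → #
    (2,2)@(5, 5): e=[3,114,45] → #
    (3,2)@(7, 5): e=[5,82,75] → #
    (4,2)@(9, 5): e=[7,50,105] → #
    (5,2)@(11, 5): e=[9,18,135] → #
    (6,2)@(13, 5): e=[11,-14,165] → ·
    (1,3)@(3, 7): e=[21,150,-9] → ·
    (2,3)@(5, 7): e=[23,118,21] → #
    (6,3)@(13, 7): e=[31,-10,141] → ·
    (2,4)@(5, 9): e=[43,122,-3] → ·
    (3,4)@(7, 9): e=[45,90,27] → #
    (6,4)@(13, 9): e=[51,-6,117] → ·
  covered (21 px):
    · · · · · · · ·
    · · · · · · · ·
    · # # # # # · ·
    · · # # # # · ·
    · · · # # # · ·
    · · · # # # · ·
    · · · · # # # ·
    · · · · · # # ·
    · · · · · · # ·
    · · · · · · · ·
    · · · · · · · ·
    · · · · · · · ·

Final: [0,8,24]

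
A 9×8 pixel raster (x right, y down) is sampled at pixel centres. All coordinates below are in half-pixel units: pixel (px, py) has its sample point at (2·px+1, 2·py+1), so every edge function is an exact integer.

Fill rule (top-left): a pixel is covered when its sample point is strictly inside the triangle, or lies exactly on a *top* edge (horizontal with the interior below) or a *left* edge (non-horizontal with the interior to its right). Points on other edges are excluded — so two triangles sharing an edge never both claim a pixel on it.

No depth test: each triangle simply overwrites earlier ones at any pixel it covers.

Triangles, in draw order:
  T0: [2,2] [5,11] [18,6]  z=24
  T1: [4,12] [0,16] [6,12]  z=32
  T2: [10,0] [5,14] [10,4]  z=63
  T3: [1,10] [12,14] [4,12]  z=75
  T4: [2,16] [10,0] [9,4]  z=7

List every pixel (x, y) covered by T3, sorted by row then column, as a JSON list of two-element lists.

T0:
  2·area = 132  (B↔C swapped to make it positive)
  edge (2, 2)→(18, 6): d=(16,4) right/bottom  bias=-1
  edge (18, 6)→(5, 11): d=(-13,5) right/bottom  bias=-1
  edge (5, 11)→(2, 2): d=(-3,-9) top-left  bias=+0
    (1,1)@(3, 3): e=[12,114,6] → #
    (2,1)@(5, 3): e=[4,104,24] → #
    (3,1)@(7, 3): e=[-4,94,42] → ·
    (1,2)@(3, 5): e=[44,88,0] → #  [on edge]
    (3,2)@(7, 5): e=[28,68,36] → #
    (4,2)@(9, 5): e=[20,58,54] → #
    (5,2)@(11, 5): e=[12,48,72] → #
    (6,2)@(13, 5): e=[4,38,90] → #
    (7,2)@(15, 5): e=[-4,28,108] → ·
    (1,3)@(3, 7): e=[76,62,-6] → ·
    (2,3)@(5, 7): e=[68,52,12] → #
    (7,3)@(15, 7): e=[28,2,102] → #
    (2,5)@(5, 11): e=[132,0,0] → ·  [on edge]
  covered (17 px):
    · · · · · · · · ·
    · # # · · · · · ·
    · # # # # # # · ·
    · · # # # # # # ·
    · · # # # · · · ·
    · · · · · · · · ·
    · · · · · · · · ·
    · · · · · · · · ·
T1:
  2·area = 8  (B↔C swapped to make it positive)
  edge (4, 12)→(6, 12): d=(2,0) top-left  bias=+0
  edge (6, 12)→(0, 16): d=(-6,4) right/bottom  bias=-1
  edge (0, 16)→(4, 12): d=(4,-4) top-left  bias=+0
    (7,0)@(15, 1): e=[-22,30,0] → ·  [on edge]
    (6,1)@(13, 3): e=[-18,26,0] → ·  [on edge]
    (5,2)@(11, 5): e=[-14,22,0] → ·  [on edge]
    (4,3)@(9, 7): e=[-10,18,0] → ·  [on edge]
    (3,4)@(7, 9): e=[-6,14,0] → ·  [on edge]
    (2,5)@(5, 11): e=[-2,10,0] → ·  [on edge]
    (1,6)@(3, 13): e=[2,6,0] → #  [on edge]
    (2,6)@(5, 13): e=[2,-2,8] → ·
    (0,7)@(1, 15): e=[6,2,0] → #  [on edge]
    (1,7)@(3, 15): e=[6,-6,8] → ·
  covered (2 px):
    · · · · · · · · ·
    · · · · · · · · ·
    · · · · · · · · ·
    · · · · · · · · ·
    · · · · · · · · ·
    · · · · · · · · ·
    · # · · · · · · ·
    # · · · · · · · ·
T2:
  2·area = 20  (B↔C swapped to make it positive)
  edge (10, 0)→(10, 4): d=(0,4) right/bottom  bias=-1
  edge (10, 4)→(5, 14): d=(-5,10) right/bottom  bias=-1
  edge (5, 14)→(10, 0): d=(5,-14) top-left  bias=+0
    (4,1)@(9, 3): e=[4,15,1] → #
    (5,1)@(11, 3): e=[-4,-5,29] → ·
    (4,2)@(9, 5): e=[4,5,11] → #
    (5,2)@(11, 5): e=[-4,-15,39] → ·
    (4,3)@(9, 7): e=[4,-5,21] → ·
    (3,4)@(7, 9): e=[12,5,3] → #
    (4,4)@(9, 9): e=[4,-15,31] → ·
    (3,5)@(7, 11): e=[12,-5,13] → ·
  covered (3 px):
    · · · · · · · · ·
    · · · · # · · · ·
    · · · · # · · · ·
    · · · · · · · · ·
    · · · # · · · · ·
    · · · · · · · · ·
    · · · · · · · · ·
    · · · · · · · · ·
T3:
  2·area = 10
  edge (1, 10)→(12, 14): d=(11,4) right/bottom  bias=-1
  edge (12, 14)→(4, 12): d=(-8,-2) top-left  bias=+0
  edge (4, 12)→(1, 10): d=(-3,-2) top-left  bias=+0
    (1,5)@(3, 11): e=[3,6,1] → #
    (2,5)@(5, 11): e=[-5,10,5] → ·
    (1,6)@(3, 13): e=[25,-10,-5] → ·
    (4,6)@(9, 13): e=[1,2,7] → #
    (5,6)@(11, 13): e=[-7,6,11] → ·
    (4,7)@(9, 15): e=[23,-14,1] → ·
  covered (2 px):
    · · · · · · · · ·
    · · · · · · · · ·
    · · · · · · · · ·
    · · · · · · · · ·
    · · · · · · · · ·
    · # · · · · · · ·
    · · · · # · · · ·
    · · · · · · · · ·
T4:
  2·area = 16
  edge (2, 16)→(10, 0): d=(8,-16) top-left  bias=+0
  edge (10, 0)→(9, 4): d=(-1,4) right/bottom  bias=-1
  edge (9, 4)→(2, 16): d=(-7,12) right/bottom  bias=-1
    (4,1)@(9, 3): e=[8,1,7] → #
    (5,1)@(11, 3): e=[40,-7,-17] → ·
    (4,2)@(9, 5): e=[24,-1,-7] → ·
    (3,3)@(7, 7): e=[8,5,3] → #
    (4,3)@(9, 7): e=[40,-3,-21] → ·
    (3,4)@(7, 9): e=[24,3,-11] → ·
  covered (2 px):
    · · · · · · · · ·
    · · · · # · · · ·
    · · · · · · · · ·
    · · · # · · · · ·
    · · · · · · · · ·
    · · · · · · · · ·
    · · · · · · · · ·
    · · · · · · · · ·

Answer: [[1,5],[4,6]]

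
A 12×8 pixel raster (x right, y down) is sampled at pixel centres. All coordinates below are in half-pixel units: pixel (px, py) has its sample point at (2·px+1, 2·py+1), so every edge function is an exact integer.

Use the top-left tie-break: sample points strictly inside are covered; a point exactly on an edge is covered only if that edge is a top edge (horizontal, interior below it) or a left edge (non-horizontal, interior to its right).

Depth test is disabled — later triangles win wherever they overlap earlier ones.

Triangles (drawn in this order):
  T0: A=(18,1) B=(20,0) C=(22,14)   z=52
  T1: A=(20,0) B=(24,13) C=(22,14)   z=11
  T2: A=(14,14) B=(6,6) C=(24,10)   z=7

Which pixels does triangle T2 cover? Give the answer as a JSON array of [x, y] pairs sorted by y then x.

T0:
  2·area = 30
  edge (18, 1)→(20, 0): d=(2,-1) top-left  bias=+0
  edge (20, 0)→(22, 14): d=(2,14) right/bottom  bias=-1
  edge (22, 14)→(18, 1): d=(-4,-13) top-left  bias=+0
    (9,0)@(19, 1): e=[1,16,13] → █
    (10,0)@(21, 1): e=[3,-12,39] → ·
    (9,1)@(19, 3): e=[5,20,5] → █
    (10,1)@(21, 3): e=[7,-8,31] → ·
    (9,2)@(19, 5): e=[9,24,-3] → ·
    (10,3)@(21, 7): e=[15,0,15] → ·  [on edge]
    (10,4)@(21, 9): e=[19,4,7] → █
    (11,4)@(23, 9): e=[21,-24,33] → ·
    (10,5)@(21, 11): e=[23,8,-1] → ·
  covered (3 px):
    · · · · · · · · · █ · ·
    · · · · · · · · · █ · ·
    · · · · · · · · · · · ·
    · · · · · · · · · · · ·
    · · · · · · · · · · █ ·
    · · · · · · · · · · · ·
    · · · · · · · · · · · ·
    · · · · · · · · · · · ·
T1:
  2·area = 30
  edge (20, 0)→(24, 13): d=(4,13) right/bottom  bias=-1
  edge (24, 13)→(22, 14): d=(-2,1) right/bottom  bias=-1
  edge (22, 14)→(20, 0): d=(-2,-14) top-left  bias=+0
    (10,2)@(21, 5): e=[7,19,4] → █
    (11,2)@(23, 5): e=[-19,17,32] → ·
    (10,3)@(21, 7): e=[15,15,0] → █  [on edge]
    (11,3)@(23, 7): e=[-11,13,28] → ·
    (10,4)@(21, 9): e=[23,11,-4] → ·
    (11,5)@(23, 11): e=[5,5,20] → █
    (11,6)@(23, 13): e=[13,1,16] → █
    (11,7)@(23, 15): e=[21,-3,12] → ·
  covered (4 px):
    · · · · · · · · · · · ·
    · · · · · · · · · · · ·
    · · · · · · · · · · █ ·
    · · · · · · · · · · █ ·
    · · · · · · · · · · · ·
    · · · · · · · · · · · █
    · · · · · · · · · · · █
    · · · · · · · · · · · ·
T2:
  2·area = 112
  edge (14, 14)→(6, 6): d=(-8,-8) top-left  bias=+0
  edge (6, 6)→(24, 10): d=(18,4) right/bottom  bias=-1
  edge (24, 10)→(14, 14): d=(-10,4) right/bottom  bias=-1
    (0,0)@(1, 1): e=[0,-70,182] → ·  [on edge]
    (1,1)@(3, 3): e=[0,-42,154] → ·  [on edge]
    (2,2)@(5, 5): e=[0,-14,126] → ·  [on edge]
    (3,3)@(7, 7): e=[0,14,98] → █  [on edge]
    (4,3)@(9, 7): e=[16,6,90] → █
    (5,3)@(11, 7): e=[32,-2,82] → ·
    (3,4)@(7, 9): e=[-16,50,78] → ·
    (4,4)@(9, 9): e=[0,42,70] → █  [on edge]
    (5,4)@(11, 9): e=[16,34,62] → █
    (6,4)@(13, 9): e=[32,26,54] → █
    (7,4)@(15, 9): e=[48,18,46] → █
    (8,4)@(17, 9): e=[64,10,38] → █
    (5,5)@(11, 11): e=[0,70,42] → █  [on edge]
    (6,6)@(13, 13): e=[0,98,14] → █  [on edge]
    (7,7)@(15, 15): e=[0,126,-14] → ·  [on edge]
  covered (16 px):
    · · · · · · · · · · · ·
    · · · · · · · · · · · ·
    · · · · · · · · · · · ·
    · · · █ █ · · · · · · ·
    · · · · █ █ █ █ █ █ · ·
    · · · · · █ █ █ █ █ █ ·
    · · · · · · █ █ · · · ·
    · · · · · · · · · · · ·

Final: [[3,3],[4,3],[4,4],[5,4],[6,4],[7,4],[8,4],[9,4],[5,5],[6,5],[7,5],[8,5],[9,5],[10,5],[6,6],[7,6]]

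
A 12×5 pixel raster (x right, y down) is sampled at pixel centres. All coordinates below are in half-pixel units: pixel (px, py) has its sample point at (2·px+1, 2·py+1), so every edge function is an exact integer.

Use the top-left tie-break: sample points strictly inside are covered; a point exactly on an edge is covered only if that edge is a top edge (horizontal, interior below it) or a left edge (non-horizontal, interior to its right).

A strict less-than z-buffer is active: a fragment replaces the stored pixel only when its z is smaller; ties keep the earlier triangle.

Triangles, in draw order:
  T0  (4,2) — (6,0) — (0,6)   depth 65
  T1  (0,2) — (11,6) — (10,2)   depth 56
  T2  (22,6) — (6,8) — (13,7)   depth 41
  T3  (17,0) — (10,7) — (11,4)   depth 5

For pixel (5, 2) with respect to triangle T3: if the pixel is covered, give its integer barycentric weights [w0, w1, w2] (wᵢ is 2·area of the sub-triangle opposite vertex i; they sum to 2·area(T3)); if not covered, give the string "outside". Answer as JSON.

T0:
  degenerate (2·area = 0) — covers nothing
T1:
  2·area = 40  (B↔C swapped to make it positive)
  edge (0, 2)→(10, 2): d=(10,0) top-left  bias=+0
  edge (10, 2)→(11, 6): d=(1,4) right/bottom  bias=-1
  edge (11, 6)→(0, 2): d=(-11,-4) top-left  bias=+0
    (1,1)@(3, 3): e=[10,29,1] → X
    (2,1)@(5, 3): e=[10,21,9] → X
    (3,1)@(7, 3): e=[10,13,17] → X
    (4,1)@(9, 3): e=[10,5,25] → X
    (5,1)@(11, 3): e=[10,-3,33] → .
    (1,2)@(3, 5): e=[30,31,-21] → .
    (2,2)@(5, 5): e=[30,23,-13] → .
    (3,2)@(7, 5): e=[30,15,-5] → .
    (4,2)@(9, 5): e=[30,7,3] → X
    (5,2)@(11, 5): e=[30,-1,11] → .
    (4,3)@(9, 7): e=[50,9,-19] → .
  covered (5 px):
    . . . . . . . . . . . .
    . X X X X . . . . . . .
    . . . . X . . . . . . .
    . . . . . . . . . . . .
    . . . . . . . . . . . .
T2:
  2·area = 2
  edge (22, 6)→(6, 8): d=(-16,2) right/bottom  bias=-1
  edge (6, 8)→(13, 7): d=(7,-1) top-left  bias=+0
  edge (13, 7)→(22, 6): d=(9,-1) top-left  bias=+0
    (6,3)@(13, 7): e=[2,0,0] → X  [on edge]
    (7,3)@(15, 7): e=[-2,2,2] → .
    (6,4)@(13, 9): e=[-30,14,18] → .
  covered (1 px):
    . . . . . . . . . . . .
    . . . . . . . . . . . .
    . . . . . . . . . . . .
    . . . . . . X . . . . .
    . . . . . . . . . . . .
T3:
  2·area = 14
  edge (17, 0)→(10, 7): d=(-7,7) right/bottom  bias=-1
  edge (10, 7)→(11, 4): d=(1,-3) top-left  bias=+0
  edge (11, 4)→(17, 0): d=(6,-4) top-left  bias=+0
    (6,1)@(13, 3): e=[7,5,2] → X
    (7,1)@(15, 3): e=[-7,11,10] → .
    (5,2)@(11, 5): e=[7,1,6] → X
    (6,2)@(13, 5): e=[-7,7,14] → .
    (5,3)@(11, 7): e=[-7,3,18] → .
  covered (2 px):
    . . . . . . . . . . . .
    . . . . . . X . . . . .
    . . . . . X . . . . . .
    . . . . . . . . . . . .
    . . . . . . . . . . . .

Answer: [1,6,7]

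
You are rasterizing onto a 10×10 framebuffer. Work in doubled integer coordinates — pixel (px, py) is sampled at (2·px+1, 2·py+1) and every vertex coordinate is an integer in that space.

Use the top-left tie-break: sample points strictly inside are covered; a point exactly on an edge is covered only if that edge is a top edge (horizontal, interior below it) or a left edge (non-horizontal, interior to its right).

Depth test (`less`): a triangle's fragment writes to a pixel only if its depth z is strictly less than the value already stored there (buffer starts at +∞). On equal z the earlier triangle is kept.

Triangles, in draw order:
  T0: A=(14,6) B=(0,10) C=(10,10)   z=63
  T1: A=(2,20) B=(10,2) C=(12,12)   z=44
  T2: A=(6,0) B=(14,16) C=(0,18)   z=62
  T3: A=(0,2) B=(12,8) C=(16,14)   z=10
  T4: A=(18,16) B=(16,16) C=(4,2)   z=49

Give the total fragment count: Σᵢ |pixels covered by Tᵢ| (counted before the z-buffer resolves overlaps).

T0:
  2·area = 40  (B↔C swapped to make it positive)
  edge (14, 6)→(10, 10): d=(-4,4) right/bottom  bias=-1
  edge (10, 10)→(0, 10): d=(-10,0) right/bottom  bias=-1
  edge (0, 10)→(14, 6): d=(14,-4) top-left  bias=+0
    (9,0)@(19, 1): e=[0,90,-50] → ·  [on edge]
    (8,1)@(17, 3): e=[0,70,-30] → ·  [on edge]
    (7,2)@(15, 5): e=[0,50,-10] → ·  [on edge]
    (5,3)@(11, 7): e=[8,30,2] → #
    (6,3)@(13, 7): e=[0,30,10] → ·  [on edge]
    (2,4)@(5, 9): e=[24,10,6] → #
    (3,4)@(7, 9): e=[16,10,14] → #
    (4,4)@(9, 9): e=[8,10,22] → #
    (5,4)@(11, 9): e=[0,10,30] → ·  [on edge]
    (2,5)@(5, 11): e=[16,-10,34] → ·
    (3,5)@(7, 11): e=[8,-10,42] → ·
    (4,5)@(9, 11): e=[0,-10,50] → ·  [on edge]
    (3,6)@(7, 13): e=[0,-30,70] → ·  [on edge]
    (2,7)@(5, 15): e=[0,-50,90] → ·  [on edge]
    (1,8)@(3, 17): e=[0,-70,110] → ·  [on edge]
    (0,9)@(1, 19): e=[0,-90,130] → ·  [on edge]
  covered (4 px):
    · · · · · · · · · ·
    · · · · · · · · · ·
    · · · · · · · · · ·
    · · · · · # · · · ·
    · · # # # · · · · ·
    · · · · · · · · · ·
    · · · · · · · · · ·
    · · · · · · · · · ·
    · · · · · · · · · ·
    · · · · · · · · · ·
T1:
  2·area = 116
  edge (2, 20)→(10, 2): d=(8,-18) top-left  bias=+0
  edge (10, 2)→(12, 12): d=(2,10) right/bottom  bias=-1
  edge (12, 12)→(2, 20): d=(-10,8) right/bottom  bias=-1
    (4,2)@(9, 5): e=[6,16,94] → #
    (5,2)@(11, 5): e=[42,-4,78] → ·
    (4,3)@(9, 7): e=[22,20,74] → #
    (5,3)@(11, 7): e=[58,0,58] → ·  [on edge]
    (3,4)@(7, 9): e=[2,44,70] → #
    (5,4)@(11, 9): e=[74,4,38] → #
    (6,4)@(13, 9): e=[110,-16,22] → ·
    (3,5)@(7, 11): e=[18,48,50] → #
    (6,5)@(13, 11): e=[126,-12,2] → ·
    (3,6)@(7, 13): e=[34,52,30] → #
    (5,6)@(11, 13): e=[106,12,-2] → ·
    (2,7)@(5, 15): e=[14,76,26] → #
    (6,8)@(13, 17): e=[174,0,-58] → ·  [on edge]
  covered (14 px):
    · · · · · · · · · ·
    · · · · · · · · · ·
    · · · · # · · · · ·
    · · · · # · · · · ·
    · · · # # # · · · ·
    · · · # # # · · · ·
    · · · # # · · · · ·
    · · # # · · · · · ·
    · · # · · · · · · ·
    · # · · · · · · · ·
T2:
  2·area = 240
  edge (6, 0)→(14, 16): d=(8,16) right/bottom  bias=-1
  edge (14, 16)→(0, 18): d=(-14,2) right/bottom  bias=-1
  edge (0, 18)→(6, 0): d=(6,-18) top-left  bias=+0
    (2,1)@(5, 3): e=[40,200,0] → #  [on edge]
    (3,1)@(7, 3): e=[8,196,36] → #
    (4,1)@(9, 3): e=[-24,192,72] → ·
    (2,2)@(5, 5): e=[56,172,12] → #
    (4,2)@(9, 5): e=[-8,164,84] → ·
    (2,3)@(5, 7): e=[72,144,24] → #
    (4,3)@(9, 7): e=[8,136,96] → #
    (5,3)@(11, 7): e=[-24,132,132] → ·
    (1,4)@(3, 9): e=[120,120,0] → #  [on edge]
    (5,4)@(11, 9): e=[-8,104,144] → ·
    (1,5)@(3, 11): e=[136,92,12] → #
    (5,5)@(11, 11): e=[8,76,156] → #
    (0,7)@(1, 15): e=[200,40,0] → #  [on edge]
    (3,8)@(7, 17): e=[120,0,120] → ·  [on edge]
  covered (31 px):
    · · · · · · · · · ·
    · · # # · · · · · ·
    · · # # · · · · · ·
    · · # # # · · · · ·
    · # # # # · · · · ·
    · # # # # # · · · ·
    · # # # # # · · · ·
    # # # # # # # · · ·
    # # # · · · · · · ·
    · · · · · · · · · ·
T3:
  2·area = 48
  edge (0, 2)→(12, 8): d=(12,6) right/bottom  bias=-1
  edge (12, 8)→(16, 14): d=(4,6) right/bottom  bias=-1
  edge (16, 14)→(0, 2): d=(-16,-12) top-left  bias=+0
    (2,2)@(5, 5): e=[6,30,12] → #
    (3,2)@(7, 5): e=[-6,18,36] → ·
    (2,3)@(5, 7): e=[30,38,-20] → ·
    (3,3)@(7, 7): e=[18,26,4] → #
    (4,3)@(9, 7): e=[6,14,28] → #
    (5,3)@(11, 7): e=[-6,2,52] → ·
    (3,4)@(7, 9): e=[42,34,-28] → ·
    (4,4)@(9, 9): e=[30,22,-4] → ·
    (5,4)@(11, 9): e=[18,10,20] → #
    (6,4)@(13, 9): e=[6,-2,44] → ·
    (5,5)@(11, 11): e=[42,18,-12] → ·
    (6,5)@(13, 11): e=[30,6,12] → #
  covered (6 px):
    · · · · · · · · · ·
    · · · · · · · · · ·
    · · # · · · · · · ·
    · · · # # · · · · ·
    · · · · · # · · · ·
    · · · · · · # · · ·
    · · · · · · · # · ·
    · · · · · · · · · ·
    · · · · · · · · · ·
    · · · · · · · · · ·
T4:
  2·area = 28
  edge (18, 16)→(16, 16): d=(-2,0) right/bottom  bias=-1
  edge (16, 16)→(4, 2): d=(-12,-14) top-left  bias=+0
  edge (4, 2)→(18, 16): d=(14,14) right/bottom  bias=-1
    (1,0)@(3, 1): e=[30,-2,0] → ·  [on edge]
    (2,1)@(5, 3): e=[26,2,0] → ·  [on edge]
    (3,2)@(7, 5): e=[22,6,0] → ·  [on edge]
    (4,3)@(9, 7): e=[18,10,0] → ·  [on edge]
    (5,4)@(11, 9): e=[14,14,0] → ·  [on edge]
    (6,5)@(13, 11): e=[10,18,0] → ·  [on edge]
    (7,6)@(15, 13): e=[6,22,0] → ·  [on edge]
    (8,7)@(17, 15): e=[2,26,0] → ·  [on edge]
    (9,8)@(19, 17): e=[-2,30,0] → ·  [on edge]
  covered (0 px):
    · · · · · · · · · ·
    · · · · · · · · · ·
    · · · · · · · · · ·
    · · · · · · · · · ·
    · · · · · · · · · ·
    · · · · · · · · · ·
    · · · · · · · · · ·
    · · · · · · · · · ·
    · · · · · · · · · ·
    · · · · · · · · · ·

Result: 55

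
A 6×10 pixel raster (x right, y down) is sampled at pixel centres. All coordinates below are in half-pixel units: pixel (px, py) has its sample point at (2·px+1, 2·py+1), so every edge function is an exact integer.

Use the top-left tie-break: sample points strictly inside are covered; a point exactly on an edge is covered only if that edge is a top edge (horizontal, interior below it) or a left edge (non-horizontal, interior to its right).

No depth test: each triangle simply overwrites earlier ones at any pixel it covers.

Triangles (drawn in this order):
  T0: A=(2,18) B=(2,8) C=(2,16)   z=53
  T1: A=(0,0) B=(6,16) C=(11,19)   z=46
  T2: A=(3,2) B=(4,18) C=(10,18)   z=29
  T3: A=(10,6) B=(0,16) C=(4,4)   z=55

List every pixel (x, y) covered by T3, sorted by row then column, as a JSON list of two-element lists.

T0:
  degenerate (2·area = 0) — covers nothing
T1:
  2·area = 62  (B↔C swapped to make it positive)
  edge (0, 0)→(11, 19): d=(11,19) right/bottom  bias=-1
  edge (11, 19)→(6, 16): d=(-5,-3) top-left  bias=+0
  edge (6, 16)→(0, 0): d=(-6,-16) top-left  bias=+0
    (1,3)@(3, 7): e=[20,36,6] → #
    (2,3)@(5, 7): e=[-18,42,38] → ·
    (1,4)@(3, 9): e=[42,26,-6] → ·
    (2,4)@(5, 9): e=[4,32,26] → #
    (3,4)@(7, 9): e=[-34,38,58] → ·
    (2,5)@(5, 11): e=[26,22,14] → #
    (3,5)@(7, 11): e=[-12,28,46] → ·
    (0,6)@(1, 13): e=[124,0,-62] → ·  [on edge]
    (2,6)@(5, 13): e=[48,12,2] → #
    (3,6)@(7, 13): e=[10,18,34] → #
    (4,6)@(9, 13): e=[-28,24,66] → ·
    (2,7)@(5, 15): e=[70,2,-10] → ·
    (5,9)@(11, 19): e=[0,0,62] → ·  [on edge]
  covered (7 px):
    · · · · · ·
    · · · · · ·
    · · · · · ·
    · # · · · ·
    · · # · · ·
    · · # · · ·
    · · # # · ·
    · · · # · ·
    · · · · # ·
    · · · · · ·
T2:
  2·area = 96  (B↔C swapped to make it positive)
  edge (3, 2)→(10, 18): d=(7,16) right/bottom  bias=-1
  edge (10, 18)→(4, 18): d=(-6,0) right/bottom  bias=-1
  edge (4, 18)→(3, 2): d=(-1,-16) top-left  bias=+0
    (2,3)@(5, 7): e=[3,66,27] → #
    (3,3)@(7, 7): e=[-29,66,59] → ·
    (2,4)@(5, 9): e=[17,54,25] → #
    (3,4)@(7, 9): e=[-15,54,57] → ·
    (2,5)@(5, 11): e=[31,42,23] → #
    (3,5)@(7, 11): e=[-1,42,55] → ·
    (2,6)@(5, 13): e=[45,30,21] → #
    (3,6)@(7, 13): e=[13,30,53] → #
    (4,6)@(9, 13): e=[-19,30,85] → ·
    (2,7)@(5, 15): e=[59,18,19] → #
    (4,7)@(9, 15): e=[-5,18,83] → ·
    (2,8)@(5, 17): e=[73,6,17] → #
  covered (10 px):
    · · · · · ·
    · · · · · ·
    · · · · · ·
    · · # · · ·
    · · # · · ·
    · · # · · ·
    · · # # · ·
    · · # # · ·
    · · # # # ·
    · · · · · ·
T3:
  2·area = 80
  edge (10, 6)→(0, 16): d=(-10,10) right/bottom  bias=-1
  edge (0, 16)→(4, 4): d=(4,-12) top-left  bias=+0
  edge (4, 4)→(10, 6): d=(6,2) right/bottom  bias=-1
    (2,0)@(5, 1): e=[100,0,-20] → ·  [on edge]
    (0,1)@(1, 3): e=[120,-40,0] → ·  [on edge]
    (2,2)@(5, 5): e=[60,16,4] → #
    (3,2)@(7, 5): e=[40,40,0] → ·  [on edge]
    (5,2)@(11, 5): e=[0,88,-8] → ·  [on edge]
    (1,3)@(3, 7): e=[60,0,20] → #  [on edge]
    (3,3)@(7, 7): e=[20,48,12] → #
    (4,3)@(9, 7): e=[0,72,8] → ·  [on edge]
    (1,4)@(3, 9): e=[40,8,32] → #
    (3,4)@(7, 9): e=[0,56,24] → ·  [on edge]
    (1,5)@(3, 11): e=[20,16,44] → #
    (2,5)@(5, 11): e=[0,40,40] → ·  [on edge]
    (0,6)@(1, 13): e=[20,0,60] → #  [on edge]
    (1,6)@(3, 13): e=[0,24,56] → ·  [on edge]
    (0,7)@(1, 15): e=[0,8,72] → ·  [on edge]
  covered (8 px):
    · · · · · ·
    · · · · · ·
    · · # · · ·
    · # # # · ·
    · # # · · ·
    · # · · · ·
    # · · · · ·
    · · · · · ·
    · · · · · ·
    · · · · · ·

Final: [[2,2],[1,3],[2,3],[3,3],[1,4],[2,4],[1,5],[0,6]]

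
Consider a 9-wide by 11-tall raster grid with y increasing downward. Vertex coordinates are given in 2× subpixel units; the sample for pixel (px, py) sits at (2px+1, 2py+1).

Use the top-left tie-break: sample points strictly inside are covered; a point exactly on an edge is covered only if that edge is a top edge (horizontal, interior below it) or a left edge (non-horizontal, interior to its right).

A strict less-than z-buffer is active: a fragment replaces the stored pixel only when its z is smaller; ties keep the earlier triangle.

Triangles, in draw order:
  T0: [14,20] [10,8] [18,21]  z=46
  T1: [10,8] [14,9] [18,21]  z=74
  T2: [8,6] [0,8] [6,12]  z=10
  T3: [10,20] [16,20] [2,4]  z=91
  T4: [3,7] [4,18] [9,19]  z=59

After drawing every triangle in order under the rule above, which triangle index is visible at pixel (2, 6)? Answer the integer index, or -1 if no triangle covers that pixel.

T0:
  2·area = 44
  edge (14, 20)→(10, 8): d=(-4,-12) top-left  bias=+0
  edge (10, 8)→(18, 21): d=(8,13) right/bottom  bias=-1
  edge (18, 21)→(14, 20): d=(-4,-1) top-left  bias=+0
    (4,2)@(9, 5): e=[0,-11,55] → ·  [on edge]
    (5,5)@(11, 11): e=[0,11,33] → █  [on edge]
    (6,5)@(13, 11): e=[24,-15,35] → ·
    (5,6)@(11, 13): e=[-8,27,25] → ·
    (6,6)@(13, 13): e=[16,1,27] → █
    (7,6)@(15, 13): e=[40,-25,29] → ·
    (6,7)@(13, 15): e=[8,17,19] → █
    (7,7)@(15, 15): e=[32,-9,21] → ·
    (6,8)@(13, 17): e=[0,33,11] → █  [on edge]
    (7,8)@(15, 17): e=[24,7,13] → █
    (8,8)@(17, 17): e=[48,-19,15] → ·
    (6,9)@(13, 19): e=[-8,49,3] → ·
  covered (6 px):
    · · · · · · · · ·
    · · · · · · · · ·
    · · · · · · · · ·
    · · · · · · · · ·
    · · · · · · · · ·
    · · · · · █ · · ·
    · · · · · · █ · ·
    · · · · · · █ · ·
    · · · · · · █ █ ·
    · · · · · · · █ ·
    · · · · · · · · ·
T1:
  2·area = 44
  edge (10, 8)→(14, 9): d=(4,1) right/bottom  bias=-1
  edge (14, 9)→(18, 21): d=(4,12) right/bottom  bias=-1
  edge (18, 21)→(10, 8): d=(-8,-13) top-left  bias=+0
    (5,4)@(11, 9): e=[3,36,5] → █
    (6,4)@(13, 9): e=[1,12,31] → █
    (7,4)@(15, 9): e=[-1,-12,57] → ·
    (5,5)@(11, 11): e=[11,44,-11] → ·
    (6,5)@(13, 11): e=[9,20,15] → █
    (7,5)@(15, 11): e=[7,-4,41] → ·
    (6,6)@(13, 13): e=[17,28,-1] → ·
    (7,6)@(15, 13): e=[15,4,25] → █
    (8,6)@(17, 13): e=[13,-20,51] → ·
    (7,7)@(15, 15): e=[23,12,9] → █
    (8,7)@(17, 15): e=[21,-12,35] → ·
    (7,8)@(15, 17): e=[31,20,-7] → ·
  covered (6 px):
    · · · · · · · · ·
    · · · · · · · · ·
    · · · · · · · · ·
    · · · · · · · · ·
    · · · · · █ █ · ·
    · · · · · · █ · ·
    · · · · · · · █ ·
    · · · · · · · █ ·
    · · · · · · · · ·
    · · · · · · · · █
    · · · · · · · · ·
T2:
  2·area = 44  (B↔C swapped to make it positive)
  edge (8, 6)→(6, 12): d=(-2,6) right/bottom  bias=-1
  edge (6, 12)→(0, 8): d=(-6,-4) top-left  bias=+0
  edge (0, 8)→(8, 6): d=(8,-2) top-left  bias=+0
    (4,1)@(9, 3): e=[0,66,-22] → ·  [on edge]
    (2,3)@(5, 7): e=[16,26,2] → █
    (3,3)@(7, 7): e=[4,34,6] → █
    (4,3)@(9, 7): e=[-8,42,10] → ·
    (1,4)@(3, 9): e=[24,6,14] → █
    (3,4)@(7, 9): e=[0,22,22] → ·  [on edge]
    (1,5)@(3, 11): e=[20,-6,30] → ·
    (2,5)@(5, 11): e=[8,2,34] → █
    (3,5)@(7, 11): e=[-4,10,38] → ·
    (2,6)@(5, 13): e=[4,-10,50] → ·
    (2,7)@(5, 15): e=[0,-22,66] → ·  [on edge]
    (1,10)@(3, 21): e=[0,-66,110] → ·  [on edge]
  covered (5 px):
    · · · · · · · · ·
    · · · · · · · · ·
    · · · · · · · · ·
    · · █ █ · · · · ·
    · █ █ · · · · · ·
    · · █ · · · · · ·
    · · · · · · · · ·
    · · · · · · · · ·
    · · · · · · · · ·
    · · · · · · · · ·
    · · · · · · · · ·
T3:
  2·area = 96  (B↔C swapped to make it positive)
  edge (10, 20)→(2, 4): d=(-8,-16) top-left  bias=+0
  edge (2, 4)→(16, 20): d=(14,16) right/bottom  bias=-1
  edge (16, 20)→(10, 20): d=(-6,0) right/bottom  bias=-1
    (2,4)@(5, 9): e=[8,22,66] → █
    (3,4)@(7, 9): e=[40,-10,66] → ·
    (2,5)@(5, 11): e=[-8,50,54] → ·
    (3,5)@(7, 11): e=[24,18,54] → █
    (4,5)@(9, 11): e=[56,-14,54] → ·
    (3,6)@(7, 13): e=[8,46,42] → █
    (4,6)@(9, 13): e=[40,14,42] → █
    (5,6)@(11, 13): e=[72,-18,42] → ·
    (3,7)@(7, 15): e=[-8,74,30] → ·
    (4,7)@(9, 15): e=[24,42,30] → █
    (5,7)@(11, 15): e=[56,10,30] → █
    (6,7)@(13, 15): e=[88,-22,30] → ·
  covered (12 px):
    · · · · · · · · ·
    · · · · · · · · ·
    · · · · · · · · ·
    · · · · · · · · ·
    · · █ · · · · · ·
    · · · █ · · · · ·
    · · · █ █ · · · ·
    · · · · █ █ · · ·
    · · · · █ █ █ · ·
    · · · · · █ █ █ ·
    · · · · · · · · ·
T4:
  2·area = 54  (B↔C swapped to make it positive)
  edge (3, 7)→(9, 19): d=(6,12) right/bottom  bias=-1
  edge (9, 19)→(4, 18): d=(-5,-1) top-left  bias=+0
  edge (4, 18)→(3, 7): d=(-1,-11) top-left  bias=+0
    (0,1)@(1, 3): e=[0,72,-18] → ·  [on edge]
    (1,3)@(3, 7): e=[0,54,0] → ·  [on edge]
    (2,5)@(5, 11): e=[0,36,18] → ·  [on edge]
    (2,6)@(5, 13): e=[12,26,16] → █
    (3,6)@(7, 13): e=[-12,28,38] → ·
    (2,7)@(5, 15): e=[24,16,14] → █
    (3,7)@(7, 15): e=[0,18,36] → ·  [on edge]
    (2,8)@(5, 17): e=[36,6,12] → █
    (3,8)@(7, 17): e=[12,8,34] → █
    (4,8)@(9, 17): e=[-12,10,56] → ·
    (2,9)@(5, 19): e=[48,-4,10] → ·
    (3,9)@(7, 19): e=[24,-2,32] → ·
    (4,9)@(9, 19): e=[0,0,54] → ·  [on edge]
  covered (4 px):
    · · · · · · · · ·
    · · · · · · · · ·
    · · · · · · · · ·
    · · · · · · · · ·
    · · · · · · · · ·
    · · · · · · · · ·
    · · █ · · · · · ·
    · · █ · · · · · ·
    · · █ █ · · · · ·
    · · · · · · · · ·
    · · · · · · · · ·

Z-buffer (winner per pixel, '.' = empty):
  . . . . . . . . .
  . . . . . . . . .
  . . . . . . . . .
  . . 2 2 . . . . .
  . 2 2 . . 1 1 . .
  . . 2 3 . 0 1 . .
  . . 4 3 3 . 0 1 .
  . . 4 . 3 3 0 1 .
  . . 4 4 3 3 0 0 .
  . . . . . 3 3 0 1
  . . . . . . . . .

Result: 4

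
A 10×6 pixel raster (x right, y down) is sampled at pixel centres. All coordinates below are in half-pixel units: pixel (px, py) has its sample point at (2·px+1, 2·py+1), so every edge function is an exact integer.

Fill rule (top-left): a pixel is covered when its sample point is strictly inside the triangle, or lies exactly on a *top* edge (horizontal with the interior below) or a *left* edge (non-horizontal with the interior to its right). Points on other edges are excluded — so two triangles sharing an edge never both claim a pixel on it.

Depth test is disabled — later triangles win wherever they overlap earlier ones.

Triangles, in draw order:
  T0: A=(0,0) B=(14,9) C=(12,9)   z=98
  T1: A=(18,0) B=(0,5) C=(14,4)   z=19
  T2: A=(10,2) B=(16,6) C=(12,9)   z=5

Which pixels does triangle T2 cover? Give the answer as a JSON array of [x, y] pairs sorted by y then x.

T0:
  2·area = 18
  edge (0, 0)→(14, 9): d=(14,9) right/bottom  bias=-1
  edge (14, 9)→(12, 9): d=(-2,0) right/bottom  bias=-1
  edge (12, 9)→(0, 0): d=(-12,-9) top-left  bias=+0
    (3,2)@(7, 5): e=[7,8,3] → X
    (4,2)@(9, 5): e=[-11,8,21] → .
    (3,3)@(7, 7): e=[35,4,-21] → .
    (0,4)@(1, 9): e=[117,0,-99] → .  [on edge]
    (1,4)@(3, 9): e=[99,0,-81] → .  [on edge]
    (2,4)@(5, 9): e=[81,0,-63] → .  [on edge]
    (3,4)@(7, 9): e=[63,0,-45] → .  [on edge]
    (4,4)@(9, 9): e=[45,0,-27] → .  [on edge]
    (5,4)@(11, 9): e=[27,0,-9] → .  [on edge]
    (6,4)@(13, 9): e=[9,0,9] → .  [on edge]
    (7,4)@(15, 9): e=[-9,0,27] → .  [on edge]
    (8,4)@(17, 9): e=[-27,0,45] → .  [on edge]
    (9,4)@(19, 9): e=[-45,0,63] → .  [on edge]
  covered (1 px):
    . . . . . . . . . .
    . . . . . . . . . .
    . . . X . . . . . .
    . . . . . . . . . .
    . . . . . . . . . .
    . . . . . . . . . .
T1:
  2·area = 52  (B↔C swapped to make it positive)
  edge (18, 0)→(14, 4): d=(-4,4) right/bottom  bias=-1
  edge (14, 4)→(0, 5): d=(-14,1) right/bottom  bias=-1
  edge (0, 5)→(18, 0): d=(18,-5) top-left  bias=+0
    (7,0)@(15, 1): e=[8,41,3] → X
    (8,0)@(17, 1): e=[0,39,13] → .  [on edge]
    (4,1)@(9, 3): e=[24,19,9] → X
    (5,1)@(11, 3): e=[16,17,19] → X
    (6,1)@(13, 3): e=[8,15,29] → X
    (7,1)@(15, 3): e=[0,13,39] → .  [on edge]
    (4,2)@(9, 5): e=[16,-9,45] → .
    (5,2)@(11, 5): e=[8,-11,55] → .
    (6,2)@(13, 5): e=[0,-13,65] → .  [on edge]
    (5,3)@(11, 7): e=[0,-39,91] → .  [on edge]
    (4,4)@(9, 9): e=[0,-65,117] → .  [on edge]
    (3,5)@(7, 11): e=[0,-91,143] → .  [on edge]
  covered (4 px):
    . . . . . . . X . .
    . . . . X X X . . .
    . . . . . . . . . .
    . . . . . . . . . .
    . . . . . . . . . .
    . . . . . . . . . .
T2:
  2·area = 34
  edge (10, 2)→(16, 6): d=(6,4) right/bottom  bias=-1
  edge (16, 6)→(12, 9): d=(-4,3) right/bottom  bias=-1
  edge (12, 9)→(10, 2): d=(-2,-7) top-left  bias=+0
    (5,1)@(11, 3): e=[2,27,5] → X
    (6,1)@(13, 3): e=[-6,21,19] → .
    (5,2)@(11, 5): e=[14,19,1] → X
    (6,2)@(13, 5): e=[6,13,15] → X
    (7,2)@(15, 5): e=[-2,7,29] → .
    (5,3)@(11, 7): e=[26,11,-3] → .
    (6,3)@(13, 7): e=[18,5,11] → X
    (7,3)@(15, 7): e=[10,-1,25] → .
    (6,4)@(13, 9): e=[30,-3,7] → .
  covered (4 px):
    . . . . . . . . . .
    . . . . . X . . . .
    . . . . . X X . . .
    . . . . . . X . . .
    . . . . . . . . . .
    . . . . . . . . . .

Final: [[5,1],[5,2],[6,2],[6,3]]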